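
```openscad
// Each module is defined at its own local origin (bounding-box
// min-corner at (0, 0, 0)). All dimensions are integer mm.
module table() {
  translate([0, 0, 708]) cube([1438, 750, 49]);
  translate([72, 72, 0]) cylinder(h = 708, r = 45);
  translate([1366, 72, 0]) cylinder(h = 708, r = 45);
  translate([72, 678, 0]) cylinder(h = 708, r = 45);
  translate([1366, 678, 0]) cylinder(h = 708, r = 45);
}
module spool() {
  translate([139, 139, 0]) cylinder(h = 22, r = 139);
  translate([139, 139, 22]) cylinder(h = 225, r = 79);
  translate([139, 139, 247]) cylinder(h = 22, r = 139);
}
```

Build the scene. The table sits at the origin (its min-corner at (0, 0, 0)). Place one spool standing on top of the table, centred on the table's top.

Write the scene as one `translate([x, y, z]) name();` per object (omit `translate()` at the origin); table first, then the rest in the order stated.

table();
translate([580, 236, 757]) spool();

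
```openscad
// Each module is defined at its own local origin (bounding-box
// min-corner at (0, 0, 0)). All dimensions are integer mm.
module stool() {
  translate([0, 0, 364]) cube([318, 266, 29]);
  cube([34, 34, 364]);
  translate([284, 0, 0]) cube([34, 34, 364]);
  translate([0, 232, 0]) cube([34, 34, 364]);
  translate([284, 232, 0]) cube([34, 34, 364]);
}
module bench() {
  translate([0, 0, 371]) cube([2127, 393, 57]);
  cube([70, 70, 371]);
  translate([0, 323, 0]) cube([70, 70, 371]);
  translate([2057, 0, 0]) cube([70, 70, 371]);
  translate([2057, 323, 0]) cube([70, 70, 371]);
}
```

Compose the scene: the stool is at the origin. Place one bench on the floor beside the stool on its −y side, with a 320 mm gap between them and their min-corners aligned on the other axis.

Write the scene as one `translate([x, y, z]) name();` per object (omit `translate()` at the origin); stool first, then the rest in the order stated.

stool();
translate([0, -713, 0]) bench();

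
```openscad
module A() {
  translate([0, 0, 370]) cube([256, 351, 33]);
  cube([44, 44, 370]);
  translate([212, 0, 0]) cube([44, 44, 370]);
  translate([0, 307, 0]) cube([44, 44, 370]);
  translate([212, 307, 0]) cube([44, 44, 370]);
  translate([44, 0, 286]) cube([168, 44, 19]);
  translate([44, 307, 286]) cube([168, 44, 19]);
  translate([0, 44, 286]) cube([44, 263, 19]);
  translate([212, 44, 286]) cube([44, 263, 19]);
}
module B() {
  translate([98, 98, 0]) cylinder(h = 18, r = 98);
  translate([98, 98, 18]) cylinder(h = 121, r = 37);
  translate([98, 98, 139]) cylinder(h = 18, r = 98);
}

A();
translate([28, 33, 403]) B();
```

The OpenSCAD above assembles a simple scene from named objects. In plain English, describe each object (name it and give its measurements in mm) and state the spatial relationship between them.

A is a four-legged stool. The seat is 256×351 mm, 33 mm thick, top at z = 403 mm. It stands on four square legs, each 44×44 mm in cross-section, from z = 0 to the seat underside, each flush with a corner of the seat. Four stretchers, 44 mm wide and 19 mm tall, connect adjacent legs with their undersides at z = 286 mm, each running between the inner faces of the legs it joins and aligned with the legs' outer faces on the other axis.

B is a spool: two coaxial disc flanges of radius 98 mm and thickness 18 mm, joined by a core cylinder of radius 37 mm and height 121 mm. The lower flange rests on z = 0 and the three cylinders share a vertical axis.

The spool is on top of the stool.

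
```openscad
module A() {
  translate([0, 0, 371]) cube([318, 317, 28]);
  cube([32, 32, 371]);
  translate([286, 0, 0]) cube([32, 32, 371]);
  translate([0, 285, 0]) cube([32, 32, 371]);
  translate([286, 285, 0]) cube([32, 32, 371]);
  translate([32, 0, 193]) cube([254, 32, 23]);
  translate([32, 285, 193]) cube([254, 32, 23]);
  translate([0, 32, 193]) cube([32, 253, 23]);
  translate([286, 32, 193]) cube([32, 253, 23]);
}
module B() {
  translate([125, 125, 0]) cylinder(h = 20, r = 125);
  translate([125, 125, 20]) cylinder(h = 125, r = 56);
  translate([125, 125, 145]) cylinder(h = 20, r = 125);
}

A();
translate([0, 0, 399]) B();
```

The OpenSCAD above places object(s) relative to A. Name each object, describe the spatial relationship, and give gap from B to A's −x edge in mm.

A is a stool. B is a spool. The spool is on top of the stool. The gap from the spool to the stool's −x edge is 0 mm.

The spool's min-x is at 0; the stool's min-x is 0; gap = 0 mm.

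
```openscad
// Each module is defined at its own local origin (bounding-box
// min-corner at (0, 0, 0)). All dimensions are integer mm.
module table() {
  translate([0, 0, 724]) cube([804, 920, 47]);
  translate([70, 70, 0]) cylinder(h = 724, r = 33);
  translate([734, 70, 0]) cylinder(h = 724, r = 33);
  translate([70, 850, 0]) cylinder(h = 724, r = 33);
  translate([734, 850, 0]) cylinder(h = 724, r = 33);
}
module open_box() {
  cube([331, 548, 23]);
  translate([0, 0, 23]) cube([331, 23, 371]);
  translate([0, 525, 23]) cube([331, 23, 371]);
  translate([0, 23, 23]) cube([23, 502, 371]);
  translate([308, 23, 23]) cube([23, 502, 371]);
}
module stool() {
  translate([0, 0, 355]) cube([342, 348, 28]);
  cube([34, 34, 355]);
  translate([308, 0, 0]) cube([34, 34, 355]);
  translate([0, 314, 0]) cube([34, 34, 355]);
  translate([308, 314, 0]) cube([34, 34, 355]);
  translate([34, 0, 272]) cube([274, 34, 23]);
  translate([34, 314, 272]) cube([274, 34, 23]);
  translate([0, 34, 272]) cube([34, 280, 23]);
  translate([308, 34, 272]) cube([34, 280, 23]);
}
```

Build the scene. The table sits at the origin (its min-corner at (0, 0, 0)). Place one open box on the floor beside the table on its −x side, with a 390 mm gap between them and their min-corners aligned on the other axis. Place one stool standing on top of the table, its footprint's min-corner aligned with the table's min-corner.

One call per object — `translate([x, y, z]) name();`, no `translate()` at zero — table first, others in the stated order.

table();
translate([-721, 0, 0]) open_box();
translate([0, 0, 771]) stool();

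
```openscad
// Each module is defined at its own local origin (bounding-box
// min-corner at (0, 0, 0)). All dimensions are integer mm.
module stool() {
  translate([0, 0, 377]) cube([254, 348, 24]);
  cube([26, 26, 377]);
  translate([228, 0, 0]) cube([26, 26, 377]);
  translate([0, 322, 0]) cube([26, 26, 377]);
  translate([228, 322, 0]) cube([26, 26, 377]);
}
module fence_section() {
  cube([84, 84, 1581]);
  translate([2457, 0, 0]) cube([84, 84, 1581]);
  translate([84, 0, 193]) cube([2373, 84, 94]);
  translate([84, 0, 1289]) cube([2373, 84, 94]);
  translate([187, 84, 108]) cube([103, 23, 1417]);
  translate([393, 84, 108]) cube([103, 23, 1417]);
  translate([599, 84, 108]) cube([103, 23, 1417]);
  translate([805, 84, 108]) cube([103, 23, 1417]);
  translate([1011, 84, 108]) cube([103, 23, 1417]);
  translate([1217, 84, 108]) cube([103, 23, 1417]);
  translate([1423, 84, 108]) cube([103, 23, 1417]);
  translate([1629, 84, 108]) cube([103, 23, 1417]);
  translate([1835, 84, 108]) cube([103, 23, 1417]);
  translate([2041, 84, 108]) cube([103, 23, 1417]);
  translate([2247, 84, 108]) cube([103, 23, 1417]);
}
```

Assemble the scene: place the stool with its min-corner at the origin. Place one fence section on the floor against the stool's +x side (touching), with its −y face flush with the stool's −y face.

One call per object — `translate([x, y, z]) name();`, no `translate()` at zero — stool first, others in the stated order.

stool();
translate([254, 0, 0]) fence_section();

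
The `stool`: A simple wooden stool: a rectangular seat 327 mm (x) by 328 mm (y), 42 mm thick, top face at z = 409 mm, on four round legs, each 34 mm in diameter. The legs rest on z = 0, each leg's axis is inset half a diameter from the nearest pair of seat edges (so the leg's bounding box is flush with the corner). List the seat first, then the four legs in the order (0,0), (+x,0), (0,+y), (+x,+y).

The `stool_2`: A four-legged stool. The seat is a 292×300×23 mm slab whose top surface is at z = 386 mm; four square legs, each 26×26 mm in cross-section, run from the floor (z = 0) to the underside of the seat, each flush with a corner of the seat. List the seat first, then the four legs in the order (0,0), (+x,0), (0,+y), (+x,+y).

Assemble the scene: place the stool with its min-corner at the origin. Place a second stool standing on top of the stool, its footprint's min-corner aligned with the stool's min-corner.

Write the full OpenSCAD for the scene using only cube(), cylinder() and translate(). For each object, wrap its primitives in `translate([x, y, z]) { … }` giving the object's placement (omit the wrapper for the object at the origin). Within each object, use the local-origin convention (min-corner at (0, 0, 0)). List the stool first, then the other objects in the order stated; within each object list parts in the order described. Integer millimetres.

translate([0, 0, 367]) cube([327, 328, 42]);
translate([17, 17, 0]) cylinder(h = 367, r = 17);
translate([310, 17, 0]) cylinder(h = 367, r = 17);
translate([17, 311, 0]) cylinder(h = 367, r = 17);
translate([310, 311, 0]) cylinder(h = 367, r = 17);
translate([0, 0, 409]) {
  translate([0, 0, 363]) cube([292, 300, 23]);
  cube([26, 26, 363]);
  translate([266, 0, 0]) cube([26, 26, 363]);
  translate([0, 274, 0]) cube([26, 26, 363]);
  translate([266, 274, 0]) cube([26, 26, 363]);
}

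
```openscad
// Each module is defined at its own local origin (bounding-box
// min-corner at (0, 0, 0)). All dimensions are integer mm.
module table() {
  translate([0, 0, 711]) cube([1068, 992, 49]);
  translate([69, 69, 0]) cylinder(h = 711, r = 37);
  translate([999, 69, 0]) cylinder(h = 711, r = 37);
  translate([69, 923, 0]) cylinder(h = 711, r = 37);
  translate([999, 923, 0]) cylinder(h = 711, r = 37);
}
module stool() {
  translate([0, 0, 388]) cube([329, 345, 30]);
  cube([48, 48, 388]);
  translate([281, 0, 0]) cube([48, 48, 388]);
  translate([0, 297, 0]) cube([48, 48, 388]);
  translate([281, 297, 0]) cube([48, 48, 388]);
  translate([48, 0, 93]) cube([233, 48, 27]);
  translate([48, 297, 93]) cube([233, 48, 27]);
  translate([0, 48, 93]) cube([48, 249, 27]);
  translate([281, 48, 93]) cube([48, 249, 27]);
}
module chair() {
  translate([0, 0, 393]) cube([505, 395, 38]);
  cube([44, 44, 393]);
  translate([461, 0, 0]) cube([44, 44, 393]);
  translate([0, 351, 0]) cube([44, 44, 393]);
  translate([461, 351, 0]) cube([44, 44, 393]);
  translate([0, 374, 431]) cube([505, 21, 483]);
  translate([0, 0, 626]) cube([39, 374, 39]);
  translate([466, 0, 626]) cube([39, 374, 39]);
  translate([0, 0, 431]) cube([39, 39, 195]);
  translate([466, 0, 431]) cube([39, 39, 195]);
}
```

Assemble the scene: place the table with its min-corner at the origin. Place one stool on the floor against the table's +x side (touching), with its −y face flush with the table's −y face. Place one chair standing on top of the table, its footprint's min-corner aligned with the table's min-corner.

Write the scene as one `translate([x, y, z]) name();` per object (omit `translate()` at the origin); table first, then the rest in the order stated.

table();
translate([1068, 0, 0]) stool();
translate([0, 0, 760]) chair();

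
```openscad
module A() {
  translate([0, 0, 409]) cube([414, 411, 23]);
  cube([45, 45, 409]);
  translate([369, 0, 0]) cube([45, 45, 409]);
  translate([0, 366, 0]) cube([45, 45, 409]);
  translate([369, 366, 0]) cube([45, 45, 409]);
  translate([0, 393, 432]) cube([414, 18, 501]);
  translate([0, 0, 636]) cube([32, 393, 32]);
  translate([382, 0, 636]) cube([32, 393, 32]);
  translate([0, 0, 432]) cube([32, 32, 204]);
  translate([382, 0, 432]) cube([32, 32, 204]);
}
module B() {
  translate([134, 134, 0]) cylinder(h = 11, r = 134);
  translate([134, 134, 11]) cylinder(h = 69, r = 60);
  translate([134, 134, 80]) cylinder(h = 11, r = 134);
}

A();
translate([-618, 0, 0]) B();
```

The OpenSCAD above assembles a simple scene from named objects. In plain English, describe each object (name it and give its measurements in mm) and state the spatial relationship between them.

A is a chair: 414×411 mm seat, 23 mm thick, top at z = 432 mm, on four 45 mm square corner legs flush with the seat edges. A 18 mm thick backrest slab spans the full seat width, extending 501 mm above the seat top, its back face flush with the seat's +y edge. Two armrests of 32×32 mm section run along each side from the seat's front edge to the front of the backrest, top faces 236 mm above the seat top and outer faces flush with the seat's x-edges; a 32×32 mm post under the front of each armrest stands on the seat at the front corner.

B is a spool: two coaxial disc flanges of radius 134 mm and thickness 11 mm, joined by a core cylinder of radius 60 mm and height 69 mm. The lower flange rests on z = 0 and the three cylinders share a vertical axis.

The spool is on the floor beside the chair on its −x side.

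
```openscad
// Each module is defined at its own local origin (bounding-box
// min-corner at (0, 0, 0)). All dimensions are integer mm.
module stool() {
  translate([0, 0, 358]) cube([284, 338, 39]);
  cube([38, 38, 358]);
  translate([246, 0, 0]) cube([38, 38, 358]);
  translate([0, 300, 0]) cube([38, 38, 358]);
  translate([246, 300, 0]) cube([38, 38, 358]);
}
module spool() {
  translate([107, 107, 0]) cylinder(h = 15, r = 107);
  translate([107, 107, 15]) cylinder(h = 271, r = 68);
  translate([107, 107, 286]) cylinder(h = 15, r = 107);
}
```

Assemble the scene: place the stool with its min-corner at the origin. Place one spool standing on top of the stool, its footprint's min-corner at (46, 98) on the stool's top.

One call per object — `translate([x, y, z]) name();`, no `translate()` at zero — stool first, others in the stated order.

stool();
translate([46, 98, 397]) spool();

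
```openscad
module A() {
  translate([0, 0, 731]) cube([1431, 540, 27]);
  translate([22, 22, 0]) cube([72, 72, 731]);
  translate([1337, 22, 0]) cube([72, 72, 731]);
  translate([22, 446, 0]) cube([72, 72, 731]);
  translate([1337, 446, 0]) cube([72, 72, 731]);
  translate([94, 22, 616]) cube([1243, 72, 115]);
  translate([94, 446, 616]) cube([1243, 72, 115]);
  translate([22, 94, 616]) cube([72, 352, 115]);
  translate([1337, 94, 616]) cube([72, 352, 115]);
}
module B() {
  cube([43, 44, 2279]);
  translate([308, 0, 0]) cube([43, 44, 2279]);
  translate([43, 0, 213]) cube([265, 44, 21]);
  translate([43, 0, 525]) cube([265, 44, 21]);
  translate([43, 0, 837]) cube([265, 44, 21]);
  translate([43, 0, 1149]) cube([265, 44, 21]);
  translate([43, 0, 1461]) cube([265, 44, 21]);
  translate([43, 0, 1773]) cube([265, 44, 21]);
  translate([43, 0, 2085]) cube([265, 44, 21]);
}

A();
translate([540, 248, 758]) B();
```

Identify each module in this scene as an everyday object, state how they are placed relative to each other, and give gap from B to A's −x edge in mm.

The ladder's min-x is at 540; the table's min-x is 0; gap = 540 mm.

A is a table. B is a ladder. The ladder is on top of the table, centred. The gap from the ladder to the table's −x edge is 540 mm.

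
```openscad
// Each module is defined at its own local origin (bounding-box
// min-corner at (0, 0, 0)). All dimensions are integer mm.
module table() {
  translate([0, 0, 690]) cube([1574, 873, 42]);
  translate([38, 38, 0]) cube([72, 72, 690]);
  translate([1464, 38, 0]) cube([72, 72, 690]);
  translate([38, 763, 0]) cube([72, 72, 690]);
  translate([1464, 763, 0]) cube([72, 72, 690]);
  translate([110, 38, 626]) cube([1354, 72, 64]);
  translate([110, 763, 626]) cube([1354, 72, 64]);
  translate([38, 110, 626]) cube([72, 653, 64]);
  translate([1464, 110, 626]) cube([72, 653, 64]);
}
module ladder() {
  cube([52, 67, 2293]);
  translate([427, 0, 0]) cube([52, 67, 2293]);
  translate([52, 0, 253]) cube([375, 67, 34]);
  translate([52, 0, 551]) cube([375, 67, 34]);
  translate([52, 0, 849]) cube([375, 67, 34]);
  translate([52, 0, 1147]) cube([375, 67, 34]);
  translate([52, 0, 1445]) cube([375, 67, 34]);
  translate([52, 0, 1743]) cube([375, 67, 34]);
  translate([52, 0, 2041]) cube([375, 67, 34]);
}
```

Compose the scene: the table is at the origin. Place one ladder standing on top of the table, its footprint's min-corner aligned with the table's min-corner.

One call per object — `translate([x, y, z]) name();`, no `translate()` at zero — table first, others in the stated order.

table();
translate([0, 0, 732]) ladder();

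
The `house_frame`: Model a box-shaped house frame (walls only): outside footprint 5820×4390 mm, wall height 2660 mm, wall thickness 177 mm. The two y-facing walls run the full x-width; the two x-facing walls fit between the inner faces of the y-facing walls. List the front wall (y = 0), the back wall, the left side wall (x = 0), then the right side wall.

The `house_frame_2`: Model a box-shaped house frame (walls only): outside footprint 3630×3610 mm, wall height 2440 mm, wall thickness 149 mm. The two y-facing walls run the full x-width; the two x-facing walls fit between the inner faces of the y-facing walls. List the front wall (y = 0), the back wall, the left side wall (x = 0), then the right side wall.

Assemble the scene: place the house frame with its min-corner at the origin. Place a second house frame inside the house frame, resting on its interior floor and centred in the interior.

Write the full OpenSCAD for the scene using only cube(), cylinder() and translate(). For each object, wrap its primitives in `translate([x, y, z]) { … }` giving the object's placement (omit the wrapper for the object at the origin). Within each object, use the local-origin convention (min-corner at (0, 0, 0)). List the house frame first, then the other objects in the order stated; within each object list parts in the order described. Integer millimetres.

cube([5820, 177, 2660]);
translate([0, 4213, 0]) cube([5820, 177, 2660]);
translate([0, 177, 0]) cube([177, 4036, 2660]);
translate([5643, 177, 0]) cube([177, 4036, 2660]);
translate([1095, 390, 0]) {
  cube([3630, 149, 2440]);
  translate([0, 3461, 0]) cube([3630, 149, 2440]);
  translate([0, 149, 0]) cube([149, 3312, 2440]);
  translate([3481, 149, 0]) cube([149, 3312, 2440]);
}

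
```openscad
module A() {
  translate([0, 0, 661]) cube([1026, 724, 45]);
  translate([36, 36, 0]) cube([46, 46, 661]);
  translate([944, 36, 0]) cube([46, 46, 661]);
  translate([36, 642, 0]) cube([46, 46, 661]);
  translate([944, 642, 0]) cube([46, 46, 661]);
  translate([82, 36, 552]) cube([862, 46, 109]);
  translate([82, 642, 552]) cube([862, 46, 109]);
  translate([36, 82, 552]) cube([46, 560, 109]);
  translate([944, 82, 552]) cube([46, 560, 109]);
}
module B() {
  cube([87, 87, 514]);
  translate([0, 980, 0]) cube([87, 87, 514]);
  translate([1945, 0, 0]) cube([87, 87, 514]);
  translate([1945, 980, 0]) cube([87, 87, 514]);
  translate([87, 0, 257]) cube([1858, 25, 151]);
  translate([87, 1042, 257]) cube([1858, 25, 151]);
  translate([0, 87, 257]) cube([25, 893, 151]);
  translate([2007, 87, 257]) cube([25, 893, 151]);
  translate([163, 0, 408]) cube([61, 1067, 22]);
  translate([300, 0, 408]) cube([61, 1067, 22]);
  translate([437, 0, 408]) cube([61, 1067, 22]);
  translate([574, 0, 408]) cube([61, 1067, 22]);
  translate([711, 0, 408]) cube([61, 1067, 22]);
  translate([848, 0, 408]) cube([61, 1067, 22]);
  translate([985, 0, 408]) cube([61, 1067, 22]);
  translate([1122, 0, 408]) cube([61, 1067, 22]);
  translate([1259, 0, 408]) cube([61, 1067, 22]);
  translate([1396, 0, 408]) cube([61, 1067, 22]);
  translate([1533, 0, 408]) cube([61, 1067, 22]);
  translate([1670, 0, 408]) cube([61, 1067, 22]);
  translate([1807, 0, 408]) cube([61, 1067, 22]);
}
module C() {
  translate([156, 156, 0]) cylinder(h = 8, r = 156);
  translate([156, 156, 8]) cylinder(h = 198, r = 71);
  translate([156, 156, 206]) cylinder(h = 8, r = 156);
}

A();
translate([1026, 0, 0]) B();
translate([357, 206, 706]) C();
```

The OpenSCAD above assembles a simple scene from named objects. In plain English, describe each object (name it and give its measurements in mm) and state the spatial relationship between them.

A is a table with a 1026×724 mm rectangular top, 45 mm thick, top surface at z = 706 mm, supported by four 46×46 mm square legs, each inset 36 mm from the nearest pair of top edges, running from the floor. Four apron rails, 46 mm thick and 109 mm tall, run between adjacent legs with their top edges flush with the underside of the top and their outer faces flush with the legs' outer faces.

B is a bed frame 2032 mm long (x) by 1067 mm wide (y). Four 87×87 mm corner posts, 514 mm tall, at the corners of the footprint. Four rails of 25 mm thickness and 151 mm height run between adjacent posts with their undersides at z = 257 mm, their outer faces flush with the outside of the frame (the two x-running rails run between the posts' inner faces; the two y-running rails run between the posts' inner faces). 13 slats, each 61 mm wide (x) and 22 mm thick, lie across the top of the two x-running rails, running the full 1067 mm width of the frame in y; the slats are evenly spaced along x between the inner faces of the end posts with equal gaps (rounded down to the nearest mm) at the −x end and between each pair — any rounding remainder accumulates at the +x end.

C is a spool: two coaxial disc flanges of radius 156 mm and thickness 8 mm, joined by a core cylinder of radius 71 mm and height 198 mm. The lower flange rests on z = 0 and the three cylinders share a vertical axis.

The bed frame is against the table's +x side, with their −y faces flush. The spool is on top of the table, centred.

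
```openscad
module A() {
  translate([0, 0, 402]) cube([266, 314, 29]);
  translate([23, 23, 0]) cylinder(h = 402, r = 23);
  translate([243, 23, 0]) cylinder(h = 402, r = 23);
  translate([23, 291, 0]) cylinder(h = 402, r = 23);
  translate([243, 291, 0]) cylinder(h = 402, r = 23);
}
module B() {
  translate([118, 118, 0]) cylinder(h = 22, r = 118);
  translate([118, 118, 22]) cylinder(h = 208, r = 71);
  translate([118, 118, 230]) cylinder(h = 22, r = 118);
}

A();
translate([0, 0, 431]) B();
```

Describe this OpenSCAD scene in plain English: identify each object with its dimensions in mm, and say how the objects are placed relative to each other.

A is a four-legged stool. The seat is a 266×314×29 mm slab whose top surface is at z = 431 mm; four round legs, each 46 mm in diameter, run from the floor (z = 0) to the underside of the seat, each leg's axis is inset half a diameter from the nearest pair of seat edges (so the leg's bounding box is flush with the corner).

B is a spool: two coaxial disc flanges of radius 118 mm and thickness 22 mm, joined by a core cylinder of radius 71 mm and height 208 mm. The lower flange rests on z = 0 and the three cylinders share a vertical axis.

The spool is on top of the stool.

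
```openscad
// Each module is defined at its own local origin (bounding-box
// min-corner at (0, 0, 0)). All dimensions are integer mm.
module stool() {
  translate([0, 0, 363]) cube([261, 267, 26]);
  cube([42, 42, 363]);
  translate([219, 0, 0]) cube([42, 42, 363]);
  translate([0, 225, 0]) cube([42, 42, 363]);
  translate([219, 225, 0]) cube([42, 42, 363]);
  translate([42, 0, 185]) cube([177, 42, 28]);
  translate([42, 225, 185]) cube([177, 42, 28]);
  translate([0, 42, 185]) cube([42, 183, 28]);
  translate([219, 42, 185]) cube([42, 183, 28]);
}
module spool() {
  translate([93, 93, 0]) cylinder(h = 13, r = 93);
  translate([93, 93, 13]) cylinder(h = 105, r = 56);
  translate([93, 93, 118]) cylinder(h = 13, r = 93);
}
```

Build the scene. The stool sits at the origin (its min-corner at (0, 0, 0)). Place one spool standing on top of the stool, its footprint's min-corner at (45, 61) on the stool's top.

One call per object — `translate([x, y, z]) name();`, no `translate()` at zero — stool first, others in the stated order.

stool();
translate([45, 61, 389]) spool();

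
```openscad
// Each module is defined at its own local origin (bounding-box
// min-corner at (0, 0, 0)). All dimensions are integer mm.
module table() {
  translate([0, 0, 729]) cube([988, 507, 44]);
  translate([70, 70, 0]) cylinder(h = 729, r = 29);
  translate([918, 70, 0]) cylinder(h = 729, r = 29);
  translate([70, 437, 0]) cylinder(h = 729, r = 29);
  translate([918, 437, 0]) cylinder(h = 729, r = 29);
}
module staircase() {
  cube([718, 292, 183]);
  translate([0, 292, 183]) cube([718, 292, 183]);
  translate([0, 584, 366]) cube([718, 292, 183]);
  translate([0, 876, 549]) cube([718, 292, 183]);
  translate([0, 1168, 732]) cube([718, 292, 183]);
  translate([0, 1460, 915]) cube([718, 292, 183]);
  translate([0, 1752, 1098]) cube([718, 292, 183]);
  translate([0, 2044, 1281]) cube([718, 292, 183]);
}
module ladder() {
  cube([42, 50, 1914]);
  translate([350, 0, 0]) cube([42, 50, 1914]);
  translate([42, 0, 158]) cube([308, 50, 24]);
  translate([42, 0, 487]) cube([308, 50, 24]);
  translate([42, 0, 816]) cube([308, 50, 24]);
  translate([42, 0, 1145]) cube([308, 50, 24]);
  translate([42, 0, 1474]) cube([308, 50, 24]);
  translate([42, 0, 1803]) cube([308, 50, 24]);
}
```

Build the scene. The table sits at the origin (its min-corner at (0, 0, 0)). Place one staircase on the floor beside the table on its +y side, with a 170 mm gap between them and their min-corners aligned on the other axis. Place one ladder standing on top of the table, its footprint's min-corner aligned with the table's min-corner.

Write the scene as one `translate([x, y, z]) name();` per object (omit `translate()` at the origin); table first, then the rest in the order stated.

table();
translate([0, 677, 0]) staircase();
translate([0, 0, 773]) ladder();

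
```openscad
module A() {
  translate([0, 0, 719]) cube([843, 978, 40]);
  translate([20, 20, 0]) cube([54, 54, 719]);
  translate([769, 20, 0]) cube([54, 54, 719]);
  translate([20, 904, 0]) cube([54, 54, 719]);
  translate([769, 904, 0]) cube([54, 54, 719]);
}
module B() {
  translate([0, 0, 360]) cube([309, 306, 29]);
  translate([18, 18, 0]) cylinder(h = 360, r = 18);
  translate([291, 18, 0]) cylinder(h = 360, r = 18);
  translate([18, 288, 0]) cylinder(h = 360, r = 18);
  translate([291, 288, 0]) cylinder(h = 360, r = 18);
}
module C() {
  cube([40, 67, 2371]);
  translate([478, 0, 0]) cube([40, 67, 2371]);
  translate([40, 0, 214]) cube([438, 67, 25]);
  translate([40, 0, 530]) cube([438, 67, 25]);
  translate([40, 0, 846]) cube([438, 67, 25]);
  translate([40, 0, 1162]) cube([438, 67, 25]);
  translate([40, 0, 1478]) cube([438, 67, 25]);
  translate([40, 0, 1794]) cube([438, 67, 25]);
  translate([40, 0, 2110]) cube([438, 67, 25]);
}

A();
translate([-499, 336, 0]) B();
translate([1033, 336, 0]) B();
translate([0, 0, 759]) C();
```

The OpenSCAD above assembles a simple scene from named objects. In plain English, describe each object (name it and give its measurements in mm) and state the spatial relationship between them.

A is a table with a 843×978 mm rectangular top, 40 mm thick, top surface at z = 759 mm, supported by four 54×54 mm square legs, each inset 20 mm from the nearest pair of top edges, running from the floor.

B is a four-legged stool. The seat is 309×306 mm, 29 mm thick, top at z = 389 mm. It stands on four round legs, each 36 mm in diameter, from z = 0 to the seat underside, each leg's axis is inset half a diameter from the nearest pair of seat edges (so the leg's bounding box is flush with the corner).

C is a wooden ladder with two side rails of 40×67 mm section and 2371 mm height, set 518 mm apart overall. Between them run 7 rectangular rungs (67 mm deep, 25 mm thick), front faces flush with the rails' −y face. The bottom of the first rung is 214 mm above the floor and each subsequent rung is 316 mm higher than the one below.

Two stools sit around the table at the −x, +x sides. The ladder is on top of the table.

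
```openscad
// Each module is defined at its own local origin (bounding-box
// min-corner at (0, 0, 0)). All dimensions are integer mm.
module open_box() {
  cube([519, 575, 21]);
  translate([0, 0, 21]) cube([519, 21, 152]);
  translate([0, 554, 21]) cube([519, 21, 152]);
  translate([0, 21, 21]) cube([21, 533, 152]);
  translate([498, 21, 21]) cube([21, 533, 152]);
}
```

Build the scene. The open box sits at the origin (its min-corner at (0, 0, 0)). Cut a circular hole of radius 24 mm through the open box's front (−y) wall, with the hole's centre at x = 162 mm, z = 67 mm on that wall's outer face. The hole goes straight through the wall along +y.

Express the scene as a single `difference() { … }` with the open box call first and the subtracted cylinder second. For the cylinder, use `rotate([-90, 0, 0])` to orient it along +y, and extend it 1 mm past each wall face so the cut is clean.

difference() {
  open_box();
  translate([162, -1, 67]) rotate([-90, 0, 0]) cylinder(h = 23, r = 24);
}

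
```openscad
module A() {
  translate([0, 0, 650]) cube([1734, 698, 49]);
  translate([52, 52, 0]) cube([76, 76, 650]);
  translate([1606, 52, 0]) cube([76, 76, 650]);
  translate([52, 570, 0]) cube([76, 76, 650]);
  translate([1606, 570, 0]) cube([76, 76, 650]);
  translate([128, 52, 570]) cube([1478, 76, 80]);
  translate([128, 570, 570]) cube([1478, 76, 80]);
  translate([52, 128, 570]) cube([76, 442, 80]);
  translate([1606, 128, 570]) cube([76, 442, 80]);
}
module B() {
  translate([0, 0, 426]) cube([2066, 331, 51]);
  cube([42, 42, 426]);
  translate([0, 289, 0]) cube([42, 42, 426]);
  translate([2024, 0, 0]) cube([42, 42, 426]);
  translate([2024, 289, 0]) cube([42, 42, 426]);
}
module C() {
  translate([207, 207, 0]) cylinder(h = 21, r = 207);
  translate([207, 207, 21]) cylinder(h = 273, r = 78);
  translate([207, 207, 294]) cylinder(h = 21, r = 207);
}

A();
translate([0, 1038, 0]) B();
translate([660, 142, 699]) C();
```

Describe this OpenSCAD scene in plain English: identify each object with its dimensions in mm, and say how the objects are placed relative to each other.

A is a table with a 1734×698 mm rectangular top, 49 mm thick, top surface at z = 699 mm, supported by four 76×76 mm square legs, each inset 52 mm from the nearest pair of top edges, running from the floor. Four apron rails, 76 mm thick and 80 mm tall, run between adjacent legs with their top edges flush with the underside of the top and their outer faces flush with the legs' outer faces.

B is a long wooden bench with a 2066 mm (x) × 331 mm (y) seat, 51 mm thick, its top surface 477 mm above the floor. Four 42 mm square legs at the seat corners, flush with the edges, run from z = 0 to the seat underside.

C is a spool: two coaxial disc flanges of radius 207 mm and thickness 21 mm, joined by a core cylinder of radius 78 mm and height 273 mm. The lower flange rests on z = 0 and the three cylinders share a vertical axis.

The bench is on the floor beside the table on its +y side. The spool is on top of the table, centred.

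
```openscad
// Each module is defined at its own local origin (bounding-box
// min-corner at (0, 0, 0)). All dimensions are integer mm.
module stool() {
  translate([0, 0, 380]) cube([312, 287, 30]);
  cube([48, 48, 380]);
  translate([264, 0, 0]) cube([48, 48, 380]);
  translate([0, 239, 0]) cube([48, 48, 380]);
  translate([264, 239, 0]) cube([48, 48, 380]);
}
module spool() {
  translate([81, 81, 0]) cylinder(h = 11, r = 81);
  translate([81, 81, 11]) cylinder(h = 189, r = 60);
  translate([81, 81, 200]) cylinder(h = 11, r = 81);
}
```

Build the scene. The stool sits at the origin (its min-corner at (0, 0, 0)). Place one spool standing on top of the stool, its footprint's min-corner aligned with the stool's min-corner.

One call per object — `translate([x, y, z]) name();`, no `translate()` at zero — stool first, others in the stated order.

stool();
translate([0, 0, 410]) spool();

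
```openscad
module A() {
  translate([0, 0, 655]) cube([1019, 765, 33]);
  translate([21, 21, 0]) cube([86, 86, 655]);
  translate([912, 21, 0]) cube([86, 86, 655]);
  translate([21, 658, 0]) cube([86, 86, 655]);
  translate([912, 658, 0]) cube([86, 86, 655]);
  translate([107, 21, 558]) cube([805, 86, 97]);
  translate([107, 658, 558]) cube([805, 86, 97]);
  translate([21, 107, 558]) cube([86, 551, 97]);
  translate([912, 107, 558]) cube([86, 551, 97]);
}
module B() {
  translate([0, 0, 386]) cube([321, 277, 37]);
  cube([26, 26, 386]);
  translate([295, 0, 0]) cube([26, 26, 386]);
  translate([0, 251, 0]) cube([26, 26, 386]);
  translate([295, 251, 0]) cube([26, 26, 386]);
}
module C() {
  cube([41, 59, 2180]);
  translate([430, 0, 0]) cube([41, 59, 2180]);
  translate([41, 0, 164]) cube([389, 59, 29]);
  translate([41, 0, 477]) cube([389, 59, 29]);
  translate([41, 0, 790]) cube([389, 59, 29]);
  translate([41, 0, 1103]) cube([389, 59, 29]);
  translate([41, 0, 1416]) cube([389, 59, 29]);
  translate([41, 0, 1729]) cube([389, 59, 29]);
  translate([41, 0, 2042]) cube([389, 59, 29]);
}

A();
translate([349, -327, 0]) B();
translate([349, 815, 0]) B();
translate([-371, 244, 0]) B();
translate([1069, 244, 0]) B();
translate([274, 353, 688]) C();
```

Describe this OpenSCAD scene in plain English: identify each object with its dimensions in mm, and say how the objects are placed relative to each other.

A is a table with a 1019×765 mm rectangular top, 33 mm thick, top surface at z = 688 mm, supported by four 86×86 mm square legs, each inset 21 mm from the nearest pair of top edges, running from the floor. Four apron rails, 86 mm thick and 97 mm tall, run between adjacent legs with their top edges flush with the underside of the top and their outer faces flush with the legs' outer faces.

B is a simple wooden stool: a rectangular seat 321 mm (x) by 277 mm (y), 37 mm thick, top face at z = 423 mm, on four square legs, each 26×26 mm in cross-section. The legs rest on z = 0, each flush with a corner of the seat.

C is a straight ladder. Two 41×59 mm vertical rails, 2180 mm tall, stand 471 mm apart (outside-to-outside) with their front faces coplanar on the −y side. 7 rungs, each 59 mm deep and 29 mm tall, span between the inner faces of the rails, front faces flush with the rails. The lowest rung's underside is at z = 164 mm and rungs are spaced 313 mm apart (underside to underside).

Four stools sit around the table at the −y, +y, −x, +x sides. The ladder is on top of the table, centred.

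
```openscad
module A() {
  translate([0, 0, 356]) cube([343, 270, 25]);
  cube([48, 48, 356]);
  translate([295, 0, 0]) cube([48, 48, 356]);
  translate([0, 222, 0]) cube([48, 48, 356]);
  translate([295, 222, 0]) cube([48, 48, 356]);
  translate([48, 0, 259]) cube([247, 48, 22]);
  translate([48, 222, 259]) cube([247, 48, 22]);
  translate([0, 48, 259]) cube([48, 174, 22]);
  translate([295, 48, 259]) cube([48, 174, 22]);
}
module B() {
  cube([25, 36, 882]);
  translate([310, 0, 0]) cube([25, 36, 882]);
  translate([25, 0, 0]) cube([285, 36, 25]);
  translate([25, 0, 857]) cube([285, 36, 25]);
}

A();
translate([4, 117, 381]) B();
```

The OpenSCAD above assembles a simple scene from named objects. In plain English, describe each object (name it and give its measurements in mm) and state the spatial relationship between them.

A is a simple wooden stool: a rectangular seat 343 mm (x) by 270 mm (y), 25 mm thick, top face at z = 381 mm, on four square legs, each 48×48 mm in cross-section. The legs rest on z = 0, each flush with a corner of the seat. Four stretchers, 48 mm wide and 22 mm tall, connect adjacent legs with their undersides at z = 259 mm, each running between the inner faces of the legs it joins and aligned with the legs' outer faces on the other axis.

B is a picture frame with a 285×832 mm rectangular opening (x by z) and a uniform 25 mm border on every side. Frame depth is 36 mm along y. It is built from two vertical stiles running the full outside height and two horizontal rails spanning the gap between the stiles.

The picture frame is on top of the stool, centred.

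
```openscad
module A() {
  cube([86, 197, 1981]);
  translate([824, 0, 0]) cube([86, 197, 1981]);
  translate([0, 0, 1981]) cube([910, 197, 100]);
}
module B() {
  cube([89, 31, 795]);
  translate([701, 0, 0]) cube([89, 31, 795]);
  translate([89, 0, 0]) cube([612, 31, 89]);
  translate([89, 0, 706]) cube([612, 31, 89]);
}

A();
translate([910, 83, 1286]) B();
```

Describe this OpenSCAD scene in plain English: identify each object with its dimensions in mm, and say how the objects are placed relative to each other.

A is a rectangular door frame: two vertical jambs of 86×197 mm section, 1981 mm tall, with a clear opening 738 mm wide between their inner faces. A header 100 mm tall and 197 mm deep lies on top of the jambs and spans the full outside width.

B is a picture frame with a 612×617 mm rectangular opening (x by z) and a uniform 89 mm border on every side. Frame depth is 31 mm along y. It is built from two vertical stiles running the full outside height and two horizontal rails spanning the gap between the stiles.

The picture frame is beside the door frame with their tops flush at z = 2081.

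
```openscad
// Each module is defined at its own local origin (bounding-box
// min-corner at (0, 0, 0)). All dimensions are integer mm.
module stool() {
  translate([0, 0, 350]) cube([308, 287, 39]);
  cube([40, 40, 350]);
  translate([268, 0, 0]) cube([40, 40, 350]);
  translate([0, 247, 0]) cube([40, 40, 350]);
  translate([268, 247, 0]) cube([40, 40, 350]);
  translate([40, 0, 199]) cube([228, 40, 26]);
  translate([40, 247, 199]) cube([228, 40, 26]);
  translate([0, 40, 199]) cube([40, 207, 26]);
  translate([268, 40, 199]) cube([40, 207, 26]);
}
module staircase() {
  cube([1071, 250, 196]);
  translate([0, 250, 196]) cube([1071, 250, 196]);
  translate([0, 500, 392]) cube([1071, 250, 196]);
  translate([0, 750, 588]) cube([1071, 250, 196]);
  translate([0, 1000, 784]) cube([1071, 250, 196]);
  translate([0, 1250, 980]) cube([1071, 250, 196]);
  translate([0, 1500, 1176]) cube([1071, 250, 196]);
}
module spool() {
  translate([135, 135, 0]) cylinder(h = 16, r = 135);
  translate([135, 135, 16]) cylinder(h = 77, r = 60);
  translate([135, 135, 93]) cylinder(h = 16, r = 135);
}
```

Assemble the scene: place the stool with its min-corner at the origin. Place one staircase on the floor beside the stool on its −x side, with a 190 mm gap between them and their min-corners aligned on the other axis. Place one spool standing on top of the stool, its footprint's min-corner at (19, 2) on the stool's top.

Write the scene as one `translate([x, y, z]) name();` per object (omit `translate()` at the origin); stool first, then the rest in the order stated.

stool();
translate([-1261, 0, 0]) staircase();
translate([19, 2, 389]) spool();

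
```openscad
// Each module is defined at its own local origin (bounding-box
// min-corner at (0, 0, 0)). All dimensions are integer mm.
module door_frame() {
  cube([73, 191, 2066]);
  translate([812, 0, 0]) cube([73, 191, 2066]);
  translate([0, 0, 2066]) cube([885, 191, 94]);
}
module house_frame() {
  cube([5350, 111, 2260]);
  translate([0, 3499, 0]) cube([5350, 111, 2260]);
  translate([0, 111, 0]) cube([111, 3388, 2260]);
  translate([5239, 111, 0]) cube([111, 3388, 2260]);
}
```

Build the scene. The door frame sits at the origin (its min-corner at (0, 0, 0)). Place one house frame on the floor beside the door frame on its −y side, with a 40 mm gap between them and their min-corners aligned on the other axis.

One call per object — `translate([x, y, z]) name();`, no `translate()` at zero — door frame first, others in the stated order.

door_frame();
translate([0, -3650, 0]) house_frame();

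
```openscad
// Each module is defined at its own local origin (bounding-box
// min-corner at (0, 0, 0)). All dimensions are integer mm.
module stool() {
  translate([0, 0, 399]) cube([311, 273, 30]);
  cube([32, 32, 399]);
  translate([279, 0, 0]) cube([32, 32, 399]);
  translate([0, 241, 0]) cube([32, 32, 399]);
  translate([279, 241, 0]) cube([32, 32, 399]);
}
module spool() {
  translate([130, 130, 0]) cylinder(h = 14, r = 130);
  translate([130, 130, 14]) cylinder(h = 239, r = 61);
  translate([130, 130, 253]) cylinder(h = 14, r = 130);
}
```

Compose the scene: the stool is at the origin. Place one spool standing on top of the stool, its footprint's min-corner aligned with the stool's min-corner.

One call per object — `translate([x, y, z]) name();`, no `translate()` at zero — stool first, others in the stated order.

stool();
translate([0, 0, 429]) spool();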